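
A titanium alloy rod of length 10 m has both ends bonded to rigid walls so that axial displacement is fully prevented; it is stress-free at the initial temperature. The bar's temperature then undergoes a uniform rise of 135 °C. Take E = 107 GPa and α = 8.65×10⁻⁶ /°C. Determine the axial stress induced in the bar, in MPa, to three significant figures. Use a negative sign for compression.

-125 MPa

Free thermal expansion αLΔT = 8.65e-6 · 10000 · 135 = 11.68 mm.
The walls impose strain ε = −(11.68)/10000 = -1.1677e-03; σ = Eε = 107000 · -1.1677e-03 = -124.9 MPa.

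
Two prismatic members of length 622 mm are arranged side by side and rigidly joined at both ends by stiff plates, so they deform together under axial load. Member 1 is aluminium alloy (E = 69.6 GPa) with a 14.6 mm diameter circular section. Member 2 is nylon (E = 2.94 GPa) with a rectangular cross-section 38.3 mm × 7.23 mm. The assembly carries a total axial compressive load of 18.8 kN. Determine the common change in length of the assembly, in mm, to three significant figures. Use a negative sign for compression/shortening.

A_1 = 167.4 mm².
A_2 = 276.9 mm².
Equal strain + equilibrium ⇒ each member carries load in proportion to AE: A₁E₁ = 11650000 N, A₂E₂ = 814100 N, ΣAE = 12470000 N.
δ = PL/ΣAE = -18800·622/12470000 = -0.938 mm.

-0.938 mm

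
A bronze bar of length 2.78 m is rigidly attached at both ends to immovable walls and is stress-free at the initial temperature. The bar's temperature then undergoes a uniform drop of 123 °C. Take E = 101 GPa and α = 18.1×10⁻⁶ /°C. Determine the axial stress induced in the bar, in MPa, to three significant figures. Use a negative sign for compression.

Free thermal expansion αLΔT = 18.1e-6 · 2780 · -123 = -6.189 mm.
The walls impose strain ε = −(-6.189)/2780 = 2.2263e-03; σ = Eε = 101000 · 2.2263e-03 = 224.9 MPa.

225 MPa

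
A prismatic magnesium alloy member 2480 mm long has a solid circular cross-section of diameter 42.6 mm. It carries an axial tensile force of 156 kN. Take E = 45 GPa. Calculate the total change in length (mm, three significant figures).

6.03 mm

A = 1425 mm².
δ_mech = NL/(AE) = 156000·2480/(1425·45000) = 6.032 mm.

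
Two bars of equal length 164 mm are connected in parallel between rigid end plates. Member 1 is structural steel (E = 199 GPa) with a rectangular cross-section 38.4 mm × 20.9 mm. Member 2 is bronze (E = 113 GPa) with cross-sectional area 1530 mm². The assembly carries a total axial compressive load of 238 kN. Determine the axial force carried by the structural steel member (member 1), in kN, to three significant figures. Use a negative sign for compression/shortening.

-114 kN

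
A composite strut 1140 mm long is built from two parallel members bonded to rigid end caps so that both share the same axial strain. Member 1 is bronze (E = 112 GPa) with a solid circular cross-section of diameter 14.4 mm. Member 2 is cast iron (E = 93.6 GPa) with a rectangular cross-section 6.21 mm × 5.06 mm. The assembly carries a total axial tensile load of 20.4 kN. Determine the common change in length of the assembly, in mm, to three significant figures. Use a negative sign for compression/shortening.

A_1 = 162.9 mm².
A_2 = 31.42 mm².
Equal strain + equilibrium ⇒ each member carries load in proportion to AE: A₁E₁ = 18240000 N, A₂E₂ = 2941000 N, ΣAE = 21180000 N.
δ = PL/ΣAE = 20400·1140/21180000 = 1.098 mm.

1.10 mm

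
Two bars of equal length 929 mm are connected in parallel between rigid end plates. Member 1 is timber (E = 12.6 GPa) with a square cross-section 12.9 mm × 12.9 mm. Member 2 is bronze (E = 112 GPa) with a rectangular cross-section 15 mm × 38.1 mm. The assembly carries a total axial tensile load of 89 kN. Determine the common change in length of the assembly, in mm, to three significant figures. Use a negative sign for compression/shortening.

1.25 mm

A_1 = 166.4 mm².
A_2 = 571.5 mm².
Equal strain + equilibrium ⇒ each member carries load in proportion to AE: A₁E₁ = 2097000 N, A₂E₂ = 64010000 N, ΣAE = 66100000 N.
δ = PL/ΣAE = 89000·929/66100000 = 1.251 mm.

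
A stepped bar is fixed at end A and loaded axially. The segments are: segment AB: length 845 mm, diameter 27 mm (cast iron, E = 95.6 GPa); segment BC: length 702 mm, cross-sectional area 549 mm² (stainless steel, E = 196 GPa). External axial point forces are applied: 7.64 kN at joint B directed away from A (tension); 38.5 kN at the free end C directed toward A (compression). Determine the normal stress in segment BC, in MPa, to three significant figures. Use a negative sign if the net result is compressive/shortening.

-70.1 MPa

Internal axial forces (sectioning from the free end, tension +): N_BC = -38.5 kN, N_AB = -30.86 kN.
σ_BC = N_BC/A_BC = -38500/549 = -70.13 MPa.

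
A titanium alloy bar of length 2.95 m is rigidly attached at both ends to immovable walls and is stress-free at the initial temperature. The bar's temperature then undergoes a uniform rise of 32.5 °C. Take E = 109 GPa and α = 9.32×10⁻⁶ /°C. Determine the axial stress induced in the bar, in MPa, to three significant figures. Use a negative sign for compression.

Free thermal expansion αLΔT = 9.32e-6 · 2950 · 32.5 = 0.8936 mm.
The walls impose strain ε = −(0.8936)/2950 = -3.0290e-04; σ = Eε = 109000 · -3.0290e-04 = -33.02 MPa.

-33.0 MPa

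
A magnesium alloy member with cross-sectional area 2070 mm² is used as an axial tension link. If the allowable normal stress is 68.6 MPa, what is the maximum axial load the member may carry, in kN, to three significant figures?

P_max = σ_allow · A = 68.6 · 2070 = 142000 N = 142 kN.

142 kN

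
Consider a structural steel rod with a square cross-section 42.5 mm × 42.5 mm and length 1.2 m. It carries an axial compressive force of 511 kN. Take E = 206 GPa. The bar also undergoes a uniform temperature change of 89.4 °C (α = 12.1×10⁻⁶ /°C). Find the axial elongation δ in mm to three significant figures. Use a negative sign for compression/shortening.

A = 1806 mm².
δ_mech = NL/(AE) = -511000·1200/(1806·206000) = -1.648 mm.
δ_thermal = αLΔT = 12.1e-6·1200·89.4 = 1.298 mm.
δ = δ_mech + δ_thermal = -0.3499 mm.

-0.350 mm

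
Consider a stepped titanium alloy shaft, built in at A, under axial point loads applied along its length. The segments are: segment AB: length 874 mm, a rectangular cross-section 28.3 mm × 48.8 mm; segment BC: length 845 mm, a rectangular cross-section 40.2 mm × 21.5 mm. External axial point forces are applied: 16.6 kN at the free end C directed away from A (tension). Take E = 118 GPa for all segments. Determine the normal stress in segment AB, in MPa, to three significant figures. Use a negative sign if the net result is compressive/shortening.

Internal axial forces (sectioning from the free end, tension +): N_BC = 16.6 kN, N_AB = 16.6 kN.
A_AB = 1381 mm².
σ_AB = N_AB/A_AB = 16600/1381 = 12.02 MPa.

12.0 MPa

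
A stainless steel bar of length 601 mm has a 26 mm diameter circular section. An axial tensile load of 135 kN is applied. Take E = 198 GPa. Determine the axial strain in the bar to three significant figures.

0.00128

A = 530.9 mm².
σ = N/A = 254.3 MPa; ε = σ/E = 254.3/198000 = 1.284e-03.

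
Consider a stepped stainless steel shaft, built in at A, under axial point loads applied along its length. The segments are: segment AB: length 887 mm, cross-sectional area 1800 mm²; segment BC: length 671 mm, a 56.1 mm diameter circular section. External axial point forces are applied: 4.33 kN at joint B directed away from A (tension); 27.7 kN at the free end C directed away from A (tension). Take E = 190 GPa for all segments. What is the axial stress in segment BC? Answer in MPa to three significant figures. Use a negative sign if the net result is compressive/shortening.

11.2 MPa

Internal axial forces (sectioning from the free end, tension +): N_BC = 27.7 kN, N_AB = 32.03 kN.
A_BC = 2472 mm².
σ_BC = N_BC/A_BC = 27700/2472 = 11.21 MPa.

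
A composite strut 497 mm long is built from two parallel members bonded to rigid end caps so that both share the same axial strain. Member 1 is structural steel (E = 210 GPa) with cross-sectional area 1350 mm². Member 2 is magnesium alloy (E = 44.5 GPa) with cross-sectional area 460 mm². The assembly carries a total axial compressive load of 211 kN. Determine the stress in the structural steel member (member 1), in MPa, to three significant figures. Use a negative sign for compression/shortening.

-146 MPa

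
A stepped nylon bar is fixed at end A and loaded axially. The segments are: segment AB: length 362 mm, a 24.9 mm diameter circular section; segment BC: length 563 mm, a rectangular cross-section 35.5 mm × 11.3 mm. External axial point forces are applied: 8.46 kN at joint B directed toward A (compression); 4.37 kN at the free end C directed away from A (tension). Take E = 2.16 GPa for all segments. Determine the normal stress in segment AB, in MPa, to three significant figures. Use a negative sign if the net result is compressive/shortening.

Internal axial forces (sectioning from the free end, tension +): N_BC = 4.37 kN, N_AB = -4.09 kN.
A_AB = 487 mm².
σ_AB = N_AB/A_AB = -4090/487 = -8.399 MPa.

-8.40 MPa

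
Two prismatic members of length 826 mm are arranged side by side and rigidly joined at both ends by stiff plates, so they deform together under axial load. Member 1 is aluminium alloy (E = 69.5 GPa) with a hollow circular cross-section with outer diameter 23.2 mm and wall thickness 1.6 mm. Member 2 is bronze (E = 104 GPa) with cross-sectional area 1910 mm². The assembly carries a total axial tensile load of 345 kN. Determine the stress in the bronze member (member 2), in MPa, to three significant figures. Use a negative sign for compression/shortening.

174 MPa

A_1 = 108.6 mm².
Equal strain + equilibrium ⇒ each member carries load in proportion to AE: A₁E₁ = 7546000 N, A₂E₂ = 198600000 N, ΣAE = 206200000 N.
σ₂ = P·E₂/ΣAE = 345000·104000/206200000 = 174 MPa.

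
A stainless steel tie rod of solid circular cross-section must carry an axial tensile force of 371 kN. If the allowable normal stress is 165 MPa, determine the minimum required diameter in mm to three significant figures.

Required area A ≥ P/σ_allow = 371000/165 = 2248 mm².
For a solid circular section, d ≥ √(4A/π) = 53.51 mm.

53.5 mm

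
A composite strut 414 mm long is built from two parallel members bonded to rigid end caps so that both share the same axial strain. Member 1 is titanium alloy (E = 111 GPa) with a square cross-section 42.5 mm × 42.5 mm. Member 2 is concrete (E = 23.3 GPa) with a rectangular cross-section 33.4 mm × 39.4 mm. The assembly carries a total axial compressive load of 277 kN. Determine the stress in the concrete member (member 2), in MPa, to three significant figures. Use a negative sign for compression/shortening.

A_1 = 1806 mm².
A_2 = 1316 mm².
Equal strain + equilibrium ⇒ each member carries load in proportion to AE: A₁E₁ = 200500000 N, A₂E₂ = 30660000 N, ΣAE = 231200000 N.
σ₂ = P·E₂/ΣAE = -277000·23300/231200000 = -27.92 MPa.

-27.9 MPa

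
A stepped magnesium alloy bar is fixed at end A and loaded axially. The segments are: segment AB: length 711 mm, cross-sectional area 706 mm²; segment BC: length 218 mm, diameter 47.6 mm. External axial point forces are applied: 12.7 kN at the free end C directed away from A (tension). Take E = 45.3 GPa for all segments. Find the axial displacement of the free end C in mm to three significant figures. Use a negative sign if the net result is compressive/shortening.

0.317 mm

Internal axial forces (sectioning from the free end, tension +): N_BC = 12.7 kN, N_AB = 12.7 kN.
A_BC = 1780 mm².
δ_AB = 12700·711/(706·45300) = 0.2823 mm
δ_BC = 12700·218/(1780·45300) = 0.03434 mm
δ = Σδ_i = 0.3167 mm.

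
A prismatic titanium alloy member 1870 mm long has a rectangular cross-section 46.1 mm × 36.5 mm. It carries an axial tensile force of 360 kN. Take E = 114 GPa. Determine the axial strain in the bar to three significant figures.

A = 1683 mm².
σ = N/A = 213.9 MPa; ε = σ/E = 213.9/114000 = 1.877e-03.

0.00188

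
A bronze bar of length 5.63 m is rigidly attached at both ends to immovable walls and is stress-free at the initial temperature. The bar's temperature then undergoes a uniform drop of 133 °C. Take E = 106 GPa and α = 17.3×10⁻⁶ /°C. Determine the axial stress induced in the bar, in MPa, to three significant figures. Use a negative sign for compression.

244 MPa

Free thermal expansion αLΔT = 17.3e-6 · 5630 · -133 = -12.95 mm.
The walls impose strain ε = −(-12.95)/5630 = 2.3009e-03; σ = Eε = 106000 · 2.3009e-03 = 243.9 MPa.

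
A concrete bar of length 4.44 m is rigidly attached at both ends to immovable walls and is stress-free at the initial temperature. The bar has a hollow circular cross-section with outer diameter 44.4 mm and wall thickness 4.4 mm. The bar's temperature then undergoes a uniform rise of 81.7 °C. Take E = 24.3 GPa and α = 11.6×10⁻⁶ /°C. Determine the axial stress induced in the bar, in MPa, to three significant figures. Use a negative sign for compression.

Free thermal expansion αLΔT = 11.6e-6 · 4440 · 81.7 = 4.208 mm.
The walls impose strain ε = −(4.208)/4440 = -9.4772e-04; σ = Eε = 24300 · -9.4772e-04 = -23.03 MPa.

-23.0 MPa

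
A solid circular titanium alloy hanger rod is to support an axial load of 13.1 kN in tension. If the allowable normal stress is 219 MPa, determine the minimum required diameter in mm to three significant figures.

Required area A ≥ P/σ_allow = 13100/219 = 59.82 mm².
For a solid circular section, d ≥ √(4A/π) = 8.727 mm.

8.73 mm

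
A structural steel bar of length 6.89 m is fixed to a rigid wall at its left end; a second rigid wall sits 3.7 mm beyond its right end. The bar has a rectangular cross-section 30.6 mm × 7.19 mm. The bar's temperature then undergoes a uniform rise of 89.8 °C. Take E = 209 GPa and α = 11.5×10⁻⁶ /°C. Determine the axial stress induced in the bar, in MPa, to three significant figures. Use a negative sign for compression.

Free thermal expansion αLΔT = 11.5e-6 · 6890 · 89.8 = 7.115 mm.
The walls engage after the gap closes; constrained expansion = 7.115 − 3.7 = 3.415 mm.
The walls impose strain ε = −(3.415)/6890 = -4.9569e-04; σ = Eε = 209000 · -4.9569e-04 = -103.6 MPa.

-104 MPa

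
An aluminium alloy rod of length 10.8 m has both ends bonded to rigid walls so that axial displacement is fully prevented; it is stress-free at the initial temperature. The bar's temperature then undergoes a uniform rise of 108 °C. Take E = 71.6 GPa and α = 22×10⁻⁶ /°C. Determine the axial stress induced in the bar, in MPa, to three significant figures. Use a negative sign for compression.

Free thermal expansion αLΔT = 22e-6 · 10800 · 108 = 25.66 mm.
The walls impose strain ε = −(25.66)/10800 = -2.3760e-03; σ = Eε = 71600 · -2.3760e-03 = -170.1 MPa.

-170 MPa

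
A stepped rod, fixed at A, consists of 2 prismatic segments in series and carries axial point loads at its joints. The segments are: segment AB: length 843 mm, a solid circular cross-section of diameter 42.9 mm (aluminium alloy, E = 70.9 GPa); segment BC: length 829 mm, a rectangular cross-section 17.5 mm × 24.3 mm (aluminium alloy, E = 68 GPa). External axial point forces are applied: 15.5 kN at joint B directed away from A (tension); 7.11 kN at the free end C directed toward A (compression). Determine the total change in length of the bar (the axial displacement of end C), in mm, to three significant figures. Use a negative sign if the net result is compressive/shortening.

Internal axial forces (sectioning from the free end, tension +): N_BC = -7.11 kN, N_AB = 8.39 kN.
A_AB = 1445 mm².
A_BC = 425.2 mm².
δ_AB = 8390·843/(1445·70900) = 0.06901 mm
δ_BC = -7110·829/(425.2·68000) = -0.2038 mm
δ = Σδ_i = -0.1348 mm.

-0.135 mm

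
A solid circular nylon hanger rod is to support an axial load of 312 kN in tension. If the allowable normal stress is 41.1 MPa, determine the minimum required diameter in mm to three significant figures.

98.3 mm

Required area A ≥ P/σ_allow = 312000/41.1 = 7591 mm².
For a solid circular section, d ≥ √(4A/π) = 98.31 mm.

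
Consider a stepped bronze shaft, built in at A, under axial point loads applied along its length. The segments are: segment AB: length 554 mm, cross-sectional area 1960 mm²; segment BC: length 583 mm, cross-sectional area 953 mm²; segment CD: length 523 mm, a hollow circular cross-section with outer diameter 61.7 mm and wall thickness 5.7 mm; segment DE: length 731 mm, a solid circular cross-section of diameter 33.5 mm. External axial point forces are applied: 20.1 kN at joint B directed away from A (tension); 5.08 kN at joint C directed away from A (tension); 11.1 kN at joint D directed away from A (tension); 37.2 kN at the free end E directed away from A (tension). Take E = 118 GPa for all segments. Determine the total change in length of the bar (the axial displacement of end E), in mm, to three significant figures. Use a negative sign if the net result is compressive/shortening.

Internal axial forces (sectioning from the free end, tension +): N_DE = 37.2 kN, N_CD = 48.3 kN, N_BC = 53.38 kN, N_AB = 73.48 kN.
A_CD = 1003 mm².
A_DE = 881.4 mm².
δ_AB = 73480·554/(1960·118000) = 0.176 mm
δ_BC = 53380·583/(953·118000) = 0.2767 mm
δ_CD = 48300·523/(1003·118000) = 0.2135 mm
δ_DE = 37200·731/(881.4·118000) = 0.2615 mm
δ = Σδ_i = 0.9277 mm.

0.928 mm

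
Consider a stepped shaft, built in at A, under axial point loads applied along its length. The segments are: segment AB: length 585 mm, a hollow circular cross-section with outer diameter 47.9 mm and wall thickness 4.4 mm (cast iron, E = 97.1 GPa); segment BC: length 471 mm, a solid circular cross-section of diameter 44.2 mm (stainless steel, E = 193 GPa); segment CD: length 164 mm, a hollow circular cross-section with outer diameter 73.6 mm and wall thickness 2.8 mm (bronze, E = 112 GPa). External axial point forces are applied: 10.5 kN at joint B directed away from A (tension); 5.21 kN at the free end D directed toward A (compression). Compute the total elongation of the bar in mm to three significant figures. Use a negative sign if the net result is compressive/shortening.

0.0325 mm

Internal axial forces (sectioning from the free end, tension +): N_CD = -5.21 kN, N_BC = -5.21 kN, N_AB = 5.29 kN.
A_AB = 601.3 mm².
A_BC = 1534 mm².
A_CD = 622.8 mm².
δ_AB = 5290·585/(601.3·97100) = 0.053 mm
δ_BC = -5210·471/(1534·193000) = -0.008286 mm
δ_CD = -5210·164/(622.8·112000) = -0.01225 mm
δ = Σδ_i = 0.03247 mm.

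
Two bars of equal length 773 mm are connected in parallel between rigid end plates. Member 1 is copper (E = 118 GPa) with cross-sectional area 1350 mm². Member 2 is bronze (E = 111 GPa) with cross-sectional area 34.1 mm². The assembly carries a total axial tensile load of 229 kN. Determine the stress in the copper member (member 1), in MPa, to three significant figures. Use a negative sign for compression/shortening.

Equal strain + equilibrium ⇒ each member carries load in proportion to AE: A₁E₁ = 159300000 N, A₂E₂ = 3785000 N, ΣAE = 163100000 N.
σ₁ = P·E₁/ΣAE = 229000·118000/163100000 = 165.7 MPa.

166 MPa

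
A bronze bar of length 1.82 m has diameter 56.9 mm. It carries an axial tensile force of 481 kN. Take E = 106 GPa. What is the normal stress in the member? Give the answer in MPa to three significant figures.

189 MPa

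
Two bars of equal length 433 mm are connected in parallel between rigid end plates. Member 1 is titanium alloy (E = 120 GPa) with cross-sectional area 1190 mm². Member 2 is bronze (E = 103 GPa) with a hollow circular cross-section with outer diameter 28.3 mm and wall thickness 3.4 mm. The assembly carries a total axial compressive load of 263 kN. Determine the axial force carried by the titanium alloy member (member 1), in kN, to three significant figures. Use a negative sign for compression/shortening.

-221 kN

A_2 = 266 mm².
Equal strain + equilibrium ⇒ each member carries load in proportion to AE: A₁E₁ = 142800000 N, A₂E₂ = 27390000 N, ΣAE = 170200000 N.
F₁ = P·A₁E₁/ΣAE = -263000·142800000/170200000 = -220700 N.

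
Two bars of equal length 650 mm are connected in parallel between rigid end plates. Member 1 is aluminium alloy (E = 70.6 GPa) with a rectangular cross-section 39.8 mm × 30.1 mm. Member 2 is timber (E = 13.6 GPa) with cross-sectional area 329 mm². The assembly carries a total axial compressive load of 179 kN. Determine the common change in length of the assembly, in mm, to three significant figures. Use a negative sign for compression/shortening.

A_1 = 1198 mm².
Equal strain + equilibrium ⇒ each member carries load in proportion to AE: A₁E₁ = 84580000 N, A₂E₂ = 4474000 N, ΣAE = 89050000 N.
δ = PL/ΣAE = -179000·650/89050000 = -1.307 mm.

-1.31 mm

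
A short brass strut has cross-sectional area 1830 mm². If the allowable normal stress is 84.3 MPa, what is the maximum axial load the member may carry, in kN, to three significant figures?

154 kN

P_max = σ_allow · A = 84.3 · 1830 = 154300 N = 154.3 kN.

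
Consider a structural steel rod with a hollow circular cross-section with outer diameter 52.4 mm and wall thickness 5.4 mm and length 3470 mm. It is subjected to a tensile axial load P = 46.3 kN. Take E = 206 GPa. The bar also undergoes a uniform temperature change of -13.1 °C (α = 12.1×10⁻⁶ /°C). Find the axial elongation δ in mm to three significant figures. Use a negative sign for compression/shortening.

A = 797.3 mm².
δ_mech = NL/(AE) = 46300·3470/(797.3·206000) = 0.9781 mm.
δ_thermal = αLΔT = 12.1e-6·3470·-13.1 = -0.55 mm.
δ = δ_mech + δ_thermal = 0.4281 mm.

0.428 mm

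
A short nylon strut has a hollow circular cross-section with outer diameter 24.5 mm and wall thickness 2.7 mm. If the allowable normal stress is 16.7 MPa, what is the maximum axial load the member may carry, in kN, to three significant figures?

A = 184.9 mm².
P_max = σ_allow · A = 16.7 · 184.9 = 3088 N = 3.088 kN.

3.09 kN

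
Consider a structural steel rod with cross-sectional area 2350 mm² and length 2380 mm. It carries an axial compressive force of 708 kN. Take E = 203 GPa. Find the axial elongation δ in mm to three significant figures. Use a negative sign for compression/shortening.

δ_mech = NL/(AE) = -708000·2380/(2350·203000) = -3.532 mm.

-3.53 mm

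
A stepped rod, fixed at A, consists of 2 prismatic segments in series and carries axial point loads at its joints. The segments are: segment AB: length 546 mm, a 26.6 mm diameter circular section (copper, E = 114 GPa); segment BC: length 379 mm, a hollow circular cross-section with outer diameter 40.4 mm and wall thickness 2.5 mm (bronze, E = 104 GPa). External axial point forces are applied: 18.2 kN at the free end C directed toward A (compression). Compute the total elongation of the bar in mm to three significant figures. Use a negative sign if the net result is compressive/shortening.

Internal axial forces (sectioning from the free end, tension +): N_BC = -18.2 kN, N_AB = -18.2 kN.
A_AB = 555.7 mm².
A_BC = 297.7 mm².
δ_AB = -18200·546/(555.7·114000) = -0.1569 mm
δ_BC = -18200·379/(297.7·104000) = -0.2228 mm
δ = Σδ_i = -0.3797 mm.

-0.380 mm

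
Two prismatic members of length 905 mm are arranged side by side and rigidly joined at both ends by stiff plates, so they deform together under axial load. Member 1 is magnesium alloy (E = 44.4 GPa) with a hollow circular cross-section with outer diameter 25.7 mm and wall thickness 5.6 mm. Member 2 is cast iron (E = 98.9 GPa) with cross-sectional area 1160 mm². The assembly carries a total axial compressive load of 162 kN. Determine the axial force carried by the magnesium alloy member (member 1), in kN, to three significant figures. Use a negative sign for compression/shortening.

A_1 = 353.6 mm².
Equal strain + equilibrium ⇒ each member carries load in proportion to AE: A₁E₁ = 15700000 N, A₂E₂ = 114700000 N, ΣAE = 130400000 N.
F₁ = P·A₁E₁/ΣAE = -162000·15700000/130400000 = -19500 N.

-19.5 kN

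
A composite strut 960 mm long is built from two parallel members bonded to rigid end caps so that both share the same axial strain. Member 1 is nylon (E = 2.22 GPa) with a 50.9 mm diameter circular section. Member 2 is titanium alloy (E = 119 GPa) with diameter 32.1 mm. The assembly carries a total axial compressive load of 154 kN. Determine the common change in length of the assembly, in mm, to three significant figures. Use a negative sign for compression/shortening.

-1.47 mm

A_1 = 2035 mm².
A_2 = 809.3 mm².
Equal strain + equilibrium ⇒ each member carries load in proportion to AE: A₁E₁ = 4517000 N, A₂E₂ = 96300000 N, ΣAE = 100800000 N.
δ = PL/ΣAE = -154000·960/100800000 = -1.466 mm.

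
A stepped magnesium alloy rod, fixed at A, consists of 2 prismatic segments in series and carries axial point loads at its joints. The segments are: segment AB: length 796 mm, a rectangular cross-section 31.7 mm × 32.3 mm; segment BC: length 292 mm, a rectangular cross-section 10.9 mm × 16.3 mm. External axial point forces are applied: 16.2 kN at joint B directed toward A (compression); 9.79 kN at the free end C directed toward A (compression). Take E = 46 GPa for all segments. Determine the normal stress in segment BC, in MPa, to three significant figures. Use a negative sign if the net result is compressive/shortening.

Internal axial forces (sectioning from the free end, tension +): N_BC = -9.79 kN, N_AB = -25.99 kN.
A_BC = 177.7 mm².
σ_BC = N_BC/A_BC = -9790/177.7 = -55.1 MPa.

-55.1 MPa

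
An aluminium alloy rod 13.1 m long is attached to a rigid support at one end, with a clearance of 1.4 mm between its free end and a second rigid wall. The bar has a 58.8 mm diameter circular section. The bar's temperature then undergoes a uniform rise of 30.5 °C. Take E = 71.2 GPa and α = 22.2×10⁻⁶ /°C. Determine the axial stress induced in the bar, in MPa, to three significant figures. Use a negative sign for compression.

Free thermal expansion αLΔT = 22.2e-6 · 13100 · 30.5 = 8.87 mm.
The walls engage after the gap closes; constrained expansion = 8.87 − 1.4 = 7.47 mm.
The walls impose strain ε = −(7.47)/13100 = -5.7023e-04; σ = Eε = 71200 · -5.7023e-04 = -40.6 MPa.

-40.6 MPa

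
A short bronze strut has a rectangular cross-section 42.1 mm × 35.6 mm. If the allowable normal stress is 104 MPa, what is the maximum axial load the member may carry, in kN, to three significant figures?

A = 1499 mm².
P_max = σ_allow · A = 104 · 1499 = 155900 N = 155.9 kN.

156 kN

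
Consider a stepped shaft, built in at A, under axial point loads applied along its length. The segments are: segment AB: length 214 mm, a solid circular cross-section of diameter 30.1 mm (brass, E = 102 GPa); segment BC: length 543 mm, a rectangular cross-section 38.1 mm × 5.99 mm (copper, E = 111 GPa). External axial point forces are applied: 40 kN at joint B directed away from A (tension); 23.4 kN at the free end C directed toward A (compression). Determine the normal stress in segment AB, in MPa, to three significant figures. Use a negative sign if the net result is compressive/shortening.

23.3 MPa

Internal axial forces (sectioning from the free end, tension +): N_BC = -23.4 kN, N_AB = 16.6 kN.
A_AB = 711.6 mm².
σ_AB = N_AB/A_AB = 16600/711.6 = 23.33 MPa.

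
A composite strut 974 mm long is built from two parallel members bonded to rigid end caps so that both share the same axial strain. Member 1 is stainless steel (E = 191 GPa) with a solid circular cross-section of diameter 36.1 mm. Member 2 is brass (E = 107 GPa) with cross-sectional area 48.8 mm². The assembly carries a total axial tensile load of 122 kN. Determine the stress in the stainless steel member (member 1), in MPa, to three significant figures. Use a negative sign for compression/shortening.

A_1 = 1024 mm².
Equal strain + equilibrium ⇒ each member carries load in proportion to AE: A₁E₁ = 195500000 N, A₂E₂ = 5222000 N, ΣAE = 200700000 N.
σ₁ = P·E₁/ΣAE = 122000·191000/200700000 = 116.1 MPa.

116 MPa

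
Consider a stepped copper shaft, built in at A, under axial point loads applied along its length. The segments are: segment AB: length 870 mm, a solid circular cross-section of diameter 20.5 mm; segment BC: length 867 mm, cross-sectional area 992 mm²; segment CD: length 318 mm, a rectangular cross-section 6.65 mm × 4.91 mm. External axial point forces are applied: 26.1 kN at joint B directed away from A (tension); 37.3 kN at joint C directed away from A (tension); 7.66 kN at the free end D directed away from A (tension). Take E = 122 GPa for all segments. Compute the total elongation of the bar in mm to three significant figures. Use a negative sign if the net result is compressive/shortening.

2.47 mm

Internal axial forces (sectioning from the free end, tension +): N_CD = 7.66 kN, N_BC = 44.96 kN, N_AB = 71.06 kN.
A_AB = 330.1 mm².
A_CD = 32.65 mm².
δ_AB = 71060·870/(330.1·122000) = 1.535 mm
δ_BC = 44960·867/(992·122000) = 0.3221 mm
δ_CD = 7660·318/(32.65·122000) = 0.6115 mm
δ = Σδ_i = 2.469 mm.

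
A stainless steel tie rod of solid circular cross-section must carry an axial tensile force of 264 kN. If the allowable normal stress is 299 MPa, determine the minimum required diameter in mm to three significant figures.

33.5 mm

Required area A ≥ P/σ_allow = 264000/299 = 882.9 mm².
For a solid circular section, d ≥ √(4A/π) = 33.53 mm.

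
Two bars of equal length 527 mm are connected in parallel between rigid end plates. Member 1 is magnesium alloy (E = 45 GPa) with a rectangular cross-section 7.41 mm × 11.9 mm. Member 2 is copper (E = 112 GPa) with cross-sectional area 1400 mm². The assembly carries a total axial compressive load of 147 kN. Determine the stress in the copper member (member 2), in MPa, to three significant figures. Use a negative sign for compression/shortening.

A_1 = 88.18 mm².
Equal strain + equilibrium ⇒ each member carries load in proportion to AE: A₁E₁ = 3968000 N, A₂E₂ = 156800000 N, ΣAE = 160800000 N.
σ₂ = P·E₂/ΣAE = -147000·112000/160800000 = -102.4 MPa.

-102 MPa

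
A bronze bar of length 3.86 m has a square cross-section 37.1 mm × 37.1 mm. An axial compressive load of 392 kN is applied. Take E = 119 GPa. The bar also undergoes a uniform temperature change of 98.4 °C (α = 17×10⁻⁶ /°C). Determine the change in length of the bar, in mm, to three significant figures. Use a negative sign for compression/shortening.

-2.78 mm

A = 1376 mm².
δ_mech = NL/(AE) = -392000·3860/(1376·119000) = -9.238 mm.
δ_thermal = αLΔT = 17e-6·3860·98.4 = 6.457 mm.
δ = δ_mech + δ_thermal = -2.781 mm.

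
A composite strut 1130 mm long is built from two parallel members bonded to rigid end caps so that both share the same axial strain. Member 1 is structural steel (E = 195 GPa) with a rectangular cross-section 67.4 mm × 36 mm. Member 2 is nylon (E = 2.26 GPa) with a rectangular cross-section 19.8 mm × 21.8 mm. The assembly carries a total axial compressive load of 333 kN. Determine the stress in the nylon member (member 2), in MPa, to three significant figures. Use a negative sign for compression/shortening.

A_1 = 2426 mm².
A_2 = 431.6 mm².
Equal strain + equilibrium ⇒ each member carries load in proportion to AE: A₁E₁ = 473100000 N, A₂E₂ = 975500 N, ΣAE = 474100000 N.
σ₂ = P·E₂/ΣAE = -333000·2260/474100000 = -1.587 MPa.

-1.59 MPa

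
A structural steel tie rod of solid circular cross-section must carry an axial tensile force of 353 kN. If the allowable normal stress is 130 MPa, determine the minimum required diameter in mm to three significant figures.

Required area A ≥ P/σ_allow = 353000/130 = 2715 mm².
For a solid circular section, d ≥ √(4A/π) = 58.8 mm.

58.8 mm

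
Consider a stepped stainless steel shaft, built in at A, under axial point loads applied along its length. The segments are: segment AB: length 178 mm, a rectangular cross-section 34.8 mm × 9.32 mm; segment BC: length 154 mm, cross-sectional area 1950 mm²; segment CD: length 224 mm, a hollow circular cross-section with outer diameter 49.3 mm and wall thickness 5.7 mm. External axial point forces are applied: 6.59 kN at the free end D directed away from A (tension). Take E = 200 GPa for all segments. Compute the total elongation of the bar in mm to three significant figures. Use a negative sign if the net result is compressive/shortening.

Internal axial forces (sectioning from the free end, tension +): N_CD = 6.59 kN, N_BC = 6.59 kN, N_AB = 6.59 kN.
A_AB = 324.3 mm².
A_CD = 780.7 mm².
δ_AB = 6590·178/(324.3·200000) = 0.01808 mm
δ_BC = 6590·154/(1950·200000) = 0.002602 mm
δ_CD = 6590·224/(780.7·200000) = 0.009453 mm
δ = Σδ_i = 0.03014 mm.

0.0301 mm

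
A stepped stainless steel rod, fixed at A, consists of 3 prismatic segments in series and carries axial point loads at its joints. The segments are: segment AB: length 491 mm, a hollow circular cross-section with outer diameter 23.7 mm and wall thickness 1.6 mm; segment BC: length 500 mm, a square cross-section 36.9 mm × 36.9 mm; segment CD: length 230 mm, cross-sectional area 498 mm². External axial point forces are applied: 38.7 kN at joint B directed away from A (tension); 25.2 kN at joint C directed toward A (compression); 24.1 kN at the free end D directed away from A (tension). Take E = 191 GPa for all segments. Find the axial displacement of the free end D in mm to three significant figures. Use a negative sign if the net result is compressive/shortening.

Internal axial forces (sectioning from the free end, tension +): N_CD = 24.1 kN, N_BC = -1.1 kN, N_AB = 37.6 kN.
A_AB = 111.1 mm².
A_BC = 1362 mm².
δ_AB = 37600·491/(111.1·191000) = 0.8701 mm
δ_BC = -1100·500/(1362·191000) = -0.002115 mm
δ_CD = 24100·230/(498·191000) = 0.05827 mm
δ = Σδ_i = 0.9263 mm.

0.926 mm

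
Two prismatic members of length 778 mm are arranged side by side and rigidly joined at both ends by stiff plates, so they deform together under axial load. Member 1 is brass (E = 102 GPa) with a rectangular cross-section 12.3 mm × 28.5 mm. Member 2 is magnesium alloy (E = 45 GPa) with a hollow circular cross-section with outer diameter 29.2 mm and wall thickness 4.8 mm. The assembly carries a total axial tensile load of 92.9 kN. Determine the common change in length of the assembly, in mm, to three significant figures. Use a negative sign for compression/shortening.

1.38 mm

A_1 = 350.6 mm².
A_2 = 367.9 mm².
Equal strain + equilibrium ⇒ each member carries load in proportion to AE: A₁E₁ = 35760000 N, A₂E₂ = 16560000 N, ΣAE = 52310000 N.
δ = PL/ΣAE = 92900·778/52310000 = 1.382 mm.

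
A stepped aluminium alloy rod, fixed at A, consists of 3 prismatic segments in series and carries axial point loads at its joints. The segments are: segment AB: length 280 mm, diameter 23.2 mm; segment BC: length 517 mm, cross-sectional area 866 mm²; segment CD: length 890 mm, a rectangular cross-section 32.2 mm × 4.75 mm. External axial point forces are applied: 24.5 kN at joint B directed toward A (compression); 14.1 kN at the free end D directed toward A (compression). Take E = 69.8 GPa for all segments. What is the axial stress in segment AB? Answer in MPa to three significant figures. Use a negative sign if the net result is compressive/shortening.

-91.3 MPa

Internal axial forces (sectioning from the free end, tension +): N_CD = -14.1 kN, N_BC = -14.1 kN, N_AB = -38.6 kN.
A_AB = 422.7 mm².
σ_AB = N_AB/A_AB = -38600/422.7 = -91.31 MPa.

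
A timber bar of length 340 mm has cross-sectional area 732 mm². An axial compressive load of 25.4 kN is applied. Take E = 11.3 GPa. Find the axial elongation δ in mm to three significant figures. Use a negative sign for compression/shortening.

-1.04 mm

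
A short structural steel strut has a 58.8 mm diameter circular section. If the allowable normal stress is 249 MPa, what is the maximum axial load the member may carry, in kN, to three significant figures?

676 kN

A = 2715 mm².
P_max = σ_allow · A = 249 · 2715 = 676200 N = 676.2 kN.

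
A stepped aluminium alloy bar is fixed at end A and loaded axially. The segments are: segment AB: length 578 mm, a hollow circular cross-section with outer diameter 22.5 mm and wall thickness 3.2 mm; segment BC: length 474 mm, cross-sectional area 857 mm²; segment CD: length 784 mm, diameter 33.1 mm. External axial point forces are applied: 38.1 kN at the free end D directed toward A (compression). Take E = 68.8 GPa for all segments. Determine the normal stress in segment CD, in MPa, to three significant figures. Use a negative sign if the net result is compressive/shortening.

Internal axial forces (sectioning from the free end, tension +): N_CD = -38.1 kN, N_BC = -38.1 kN, N_AB = -38.1 kN.
A_CD = 860.5 mm².
σ_CD = N_CD/A_CD = -38100/860.5 = -44.28 MPa.

-44.3 MPa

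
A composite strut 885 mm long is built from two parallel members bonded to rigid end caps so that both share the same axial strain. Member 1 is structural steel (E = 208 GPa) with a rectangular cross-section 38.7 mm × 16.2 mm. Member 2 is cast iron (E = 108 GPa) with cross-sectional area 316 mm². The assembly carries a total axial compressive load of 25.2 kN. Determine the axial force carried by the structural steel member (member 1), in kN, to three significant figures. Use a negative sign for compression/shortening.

A_1 = 626.9 mm².
Equal strain + equilibrium ⇒ each member carries load in proportion to AE: A₁E₁ = 130400000 N, A₂E₂ = 34130000 N, ΣAE = 164500000 N.
F₁ = P·A₁E₁/ΣAE = -25200·130400000/164500000 = -19970 N.

-20.0 kN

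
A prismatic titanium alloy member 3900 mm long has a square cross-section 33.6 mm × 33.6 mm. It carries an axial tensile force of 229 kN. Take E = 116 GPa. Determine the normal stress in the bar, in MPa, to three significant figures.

A = 1129 mm².
σ = N/A = 229000/1129 = 202.8 MPa.

203 MPa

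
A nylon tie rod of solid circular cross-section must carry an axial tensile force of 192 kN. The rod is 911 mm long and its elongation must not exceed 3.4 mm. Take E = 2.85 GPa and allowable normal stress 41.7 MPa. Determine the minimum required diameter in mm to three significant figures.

152 mm

Required area A ≥ P/σ_allow = 192000/41.7 = 4604 mm².
For a solid circular section, d ≥ √(4A/π) = 76.57 mm.
Elongation limit: A ≥ PL/(Eδ_allow) = 192000·911/(2850·3.4) = 18050 mm² ⇒ d ≥ 151.6 mm.
The elongation limit governs.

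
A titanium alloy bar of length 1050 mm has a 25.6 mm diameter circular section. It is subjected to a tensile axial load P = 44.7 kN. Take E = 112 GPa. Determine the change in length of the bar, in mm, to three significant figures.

A = 514.7 mm².
δ_mech = NL/(AE) = 44700·1050/(514.7·112000) = 0.8142 mm.

0.814 mm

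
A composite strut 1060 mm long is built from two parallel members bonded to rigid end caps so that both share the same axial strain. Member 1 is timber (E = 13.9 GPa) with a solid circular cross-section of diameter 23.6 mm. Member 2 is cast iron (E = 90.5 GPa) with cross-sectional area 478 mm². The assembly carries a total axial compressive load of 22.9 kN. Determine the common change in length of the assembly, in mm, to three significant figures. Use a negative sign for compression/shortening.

-0.492 mm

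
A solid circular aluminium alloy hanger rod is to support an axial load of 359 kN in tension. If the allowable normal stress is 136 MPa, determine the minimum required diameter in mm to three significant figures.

58.0 mm

Required area A ≥ P/σ_allow = 359000/136 = 2640 mm².
For a solid circular section, d ≥ √(4A/π) = 57.97 mm.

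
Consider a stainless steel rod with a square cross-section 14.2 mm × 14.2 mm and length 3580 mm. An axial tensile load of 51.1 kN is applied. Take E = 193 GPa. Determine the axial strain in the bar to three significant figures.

0.00131

A = 201.6 mm².
σ = N/A = 253.4 MPa; ε = σ/E = 253.4/193000 = 1.313e-03.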